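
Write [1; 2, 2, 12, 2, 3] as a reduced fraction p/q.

630/449

Using pₖ = aₖpₖ₋₁ + pₖ₋₂ and qₖ = aₖqₖ₋₁ + qₖ₋₂:
  k=0: a=1, p=1, q=1
  k=1: a=2, p=3, q=2
  k=2: a=2, p=7, q=5
  k=3: a=12, p=87, q=62
  k=4: a=2, p=181, q=129
  k=5: a=3, p=630, q=449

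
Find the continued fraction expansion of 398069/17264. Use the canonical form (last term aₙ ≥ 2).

[23; 17, 3, 6, 17, 3]

398069 = 23×17264 + 997
17264 = 17×997 + 315
997 = 3×315 + 52
315 = 6×52 + 3
52 = 17×3 + 1
3 = 3×1 + 0  (stop)
So 398069/17264 = [23; 17, 3, 6, 17, 3].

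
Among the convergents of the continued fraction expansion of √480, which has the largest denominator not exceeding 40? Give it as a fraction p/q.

√480 = [21; 1, 9, 1, 42, …] (period length 4).
Convergents:
  p_0/q_0 = 21/1
  p_1/q_1 = 22/1
  p_2/q_2 = 219/10
  p_3/q_3 = 241/11
  p_4/q_4 = 10341/472
q_3 = 11 ≤ 40 < 472 = q_4, so the answer is 241/11.

241/11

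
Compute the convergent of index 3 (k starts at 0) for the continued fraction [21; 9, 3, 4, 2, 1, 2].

2554/121

Using pₖ = aₖpₖ₋₁ + pₖ₋₂, qₖ = aₖqₖ₋₁ + qₖ₋₂ (with p₋₁=1, p₋₂=0, q₋₁=0, q₋₂=1):
  k=0: a=21, p=21, q=1
  k=1: a=9, p=190, q=9
  k=2: a=3, p=591, q=28
  k=3: a=4, p=2554, q=121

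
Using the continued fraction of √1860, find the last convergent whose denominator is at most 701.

√1860 = [43; 7, 1, 4, 1, 7, 86, …] (period length 6).
Convergents:
  p_0/q_0 = 43/1
  p_1/q_1 = 302/7
  p_2/q_2 = 345/8
  p_3/q_3 = 1682/39
  p_4/q_4 = 2027/47
  p_5/q_5 = 15871/368
  p_6/q_6 = 1366933/31695
q_5 = 368 ≤ 701 < 31695 = q_6, so the answer is 15871/368.

15871/368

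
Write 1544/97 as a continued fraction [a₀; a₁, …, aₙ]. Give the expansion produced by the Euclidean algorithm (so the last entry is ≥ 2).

1544 = 15*97 + 89
97 = 1*89 + 8
89 = 11*8 + 1
8 = 8*1 + 0  (stop)
So 1544/97 = [15; 1, 11, 8].

[15; 1, 11, 8]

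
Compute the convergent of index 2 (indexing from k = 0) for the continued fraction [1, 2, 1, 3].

4/3

Using pₖ = aₖpₖ₋₁ + pₖ₋₂, qₖ = aₖqₖ₋₁ + qₖ₋₂ (with p₋₁=1, p₋₂=0, q₋₁=0, q₋₂=1):
  k=0: a=1, p=1, q=1
  k=1: a=2, p=3, q=2
  k=2: a=1, p=4, q=3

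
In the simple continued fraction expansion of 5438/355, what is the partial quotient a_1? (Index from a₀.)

3

5438 = 15·355 + 113   →  a_0 = 15
355 = 3·113 + 16   →  a_1 = 3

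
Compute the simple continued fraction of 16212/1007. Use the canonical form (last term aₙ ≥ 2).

[16; 10, 14, 3, 2]

16212 = 16*1007 + 100
1007 = 10*100 + 7
100 = 14*7 + 2
7 = 3*2 + 1
2 = 2*1 + 0  (stop)
So 16212/1007 = [16; 10, 14, 3, 2].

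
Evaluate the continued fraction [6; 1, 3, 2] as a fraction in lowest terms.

61/9

Using pₖ = aₖpₖ₋₁ + pₖ₋₂ and qₖ = aₖqₖ₋₁ + qₖ₋₂:
  k=0: a=6, p=6, q=1
  k=1: a=1, p=7, q=1
  k=2: a=3, p=27, q=4
  k=3: a=2, p=61, q=9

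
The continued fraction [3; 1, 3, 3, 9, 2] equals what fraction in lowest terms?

961/255

Using pₖ = aₖpₖ₋₁ + pₖ₋₂ and qₖ = aₖqₖ₋₁ + qₖ₋₂:
  k=0: a=3, p=3, q=1
  k=1: a=1, p=4, q=1
  k=2: a=3, p=15, q=4
  k=3: a=3, p=49, q=13
  k=4: a=9, p=456, q=121
  k=5: a=2, p=961, q=255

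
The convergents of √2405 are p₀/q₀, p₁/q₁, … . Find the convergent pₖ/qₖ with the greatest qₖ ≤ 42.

1226/25

√2405 = [49; 24, 1, 1, 24, 98, …] (period length 5).
Convergents:
  p_0/q_0 = 49/1
  p_1/q_1 = 1177/24
  p_2/q_2 = 1226/25
  p_3/q_3 = 2403/49
q_2 = 25 ≤ 42 < 49 = q_3, so the answer is 1226/25.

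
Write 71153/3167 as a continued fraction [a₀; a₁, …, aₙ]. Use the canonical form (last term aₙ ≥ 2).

[22; 2, 7, 13, 16]

71153 = 22*3167 + 1479
3167 = 2*1479 + 209
1479 = 7*209 + 16
209 = 13*16 + 1
16 = 16*1 + 0  (stop)
So 71153/3167 = [22; 2, 7, 13, 16].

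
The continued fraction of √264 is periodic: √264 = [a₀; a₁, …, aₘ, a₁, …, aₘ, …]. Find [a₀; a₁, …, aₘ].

a₀ = ⌊√264⌋ = 16.
With m₀=0, d₀=1 and mₖ₊₁ = dₖaₖ − mₖ, dₖ₊₁ = (n − mₖ₊₁²)/dₖ, aₖ₊₁ = ⌊(a₀+mₖ₊₁)/dₖ₊₁⌋:
  k=1: m=16, d=8, a=4
  k=2: m=16, d=1, a=32
d=1 and a=2a₀=32 at k=2, so the next step gives (m, d) = (16, 8) again — its k=1 value — and the period has length 2.

[16; 4, 32]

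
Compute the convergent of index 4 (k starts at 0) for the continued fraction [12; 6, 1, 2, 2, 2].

Using pₖ = aₖpₖ₋₁ + pₖ₋₂, qₖ = aₖqₖ₋₁ + qₖ₋₂ (with p₋₁=1, p₋₂=0, q₋₁=0, q₋₂=1):
  k=0: a=12, p=12, q=1
  k=1: a=6, p=73, q=6
  k=2: a=1, p=85, q=7
  k=3: a=2, p=243, q=20
  k=4: a=2, p=571, q=47

571/47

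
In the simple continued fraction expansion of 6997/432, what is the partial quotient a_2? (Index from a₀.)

6997 = 16·432 + 85   →  a_0 = 16
432 = 5·85 + 7   →  a_1 = 5
85 = 12·7 + 1   →  a_2 = 12

12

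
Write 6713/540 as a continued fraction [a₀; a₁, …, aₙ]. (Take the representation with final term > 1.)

[12; 2, 3, 6, 1, 2, 1, 2]

6713 = 12×540 + 233
540 = 2×233 + 74
233 = 3×74 + 11
74 = 6×11 + 8
11 = 1×8 + 3
8 = 2×3 + 2
3 = 1×2 + 1
2 = 2×1 + 0  (stop)
So 6713/540 = [12; 2, 3, 6, 1, 2, 1, 2].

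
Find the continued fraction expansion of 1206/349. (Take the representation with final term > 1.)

1206 = 3·349 + 159
349 = 2·159 + 31
159 = 5·31 + 4
31 = 7·4 + 3
4 = 1·3 + 1
3 = 3·1 + 0  (stop)
So 1206/349 = [3; 2, 5, 7, 1, 3].

[3; 2, 5, 7, 1, 3]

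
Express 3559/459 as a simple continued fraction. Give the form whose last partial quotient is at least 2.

[7; 1, 3, 16, 7]

3559 = 7×459 + 346
459 = 1×346 + 113
346 = 3×113 + 7
113 = 16×7 + 1
7 = 7×1 + 0  (stop)
So 3559/459 = [7; 1, 3, 16, 7].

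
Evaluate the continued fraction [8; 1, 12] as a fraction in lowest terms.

Fold from the inside: start with 12/1.
  1 + 1/12 = 13/12
  8 + 12/13 = 116/13

116/13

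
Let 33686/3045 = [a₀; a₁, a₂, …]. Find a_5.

1

33686 = 11·3045 + 191   →  a_0 = 11
3045 = 15·191 + 180   →  a_1 = 15
191 = 1·180 + 11   →  a_2 = 1
180 = 16·11 + 4   →  a_3 = 16
11 = 2·4 + 3   →  a_4 = 2
4 = 1·3 + 1   →  a_5 = 1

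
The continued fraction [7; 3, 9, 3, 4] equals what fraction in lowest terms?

Fold from the inside: start with 4/1.
  3 + 1/4 = 13/4
  9 + 4/13 = 121/13
  3 + 13/121 = 376/121
  7 + 121/376 = 2753/376

2753/376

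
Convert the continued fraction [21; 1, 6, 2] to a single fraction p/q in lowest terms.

328/15

Using pₖ = aₖpₖ₋₁ + pₖ₋₂ and qₖ = aₖqₖ₋₁ + qₖ₋₂:
  k=0: a=21, p=21, q=1
  k=1: a=1, p=22, q=1
  k=2: a=6, p=153, q=7
  k=3: a=2, p=328, q=15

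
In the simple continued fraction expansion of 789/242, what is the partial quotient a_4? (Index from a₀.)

3

789 = 3·242 + 63   →  a_0 = 3
242 = 3·63 + 53   →  a_1 = 3
63 = 1·53 + 10   →  a_2 = 1
53 = 5·10 + 3   →  a_3 = 5
10 = 3·3 + 1   →  a_4 = 3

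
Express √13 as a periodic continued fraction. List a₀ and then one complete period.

[3; 1, 1, 1, 1, 6]

a₀ = ⌊√13⌋ = 3.
With m₀=0, d₀=1 and mₖ₊₁ = dₖaₖ − mₖ, dₖ₊₁ = (n − mₖ₊₁²)/dₖ, aₖ₊₁ = ⌊(a₀+mₖ₊₁)/dₖ₊₁⌋:
  k=1: m=3, d=4, a=1
  k=2: m=1, d=3, a=1
  k=3: m=2, d=3, a=1
  k=4: m=1, d=4, a=1
  k=5: m=3, d=1, a=6
d=1 and a=2a₀=6 at k=5, so the next step gives (m, d) = (3, 4) again — its k=1 value — and the period has length 5.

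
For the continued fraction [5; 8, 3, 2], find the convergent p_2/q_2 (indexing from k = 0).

128/25

Using pₖ = aₖpₖ₋₁ + pₖ₋₂, qₖ = aₖqₖ₋₁ + qₖ₋₂ (with p₋₁=1, p₋₂=0, q₋₁=0, q₋₂=1):
  k=0: a=5, p=5, q=1
  k=1: a=8, p=41, q=8
  k=2: a=3, p=128, q=25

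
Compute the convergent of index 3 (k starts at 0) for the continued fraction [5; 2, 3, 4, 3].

163/30

Using pₖ = aₖpₖ₋₁ + pₖ₋₂, qₖ = aₖqₖ₋₁ + qₖ₋₂ (with p₋₁=1, p₋₂=0, q₋₁=0, q₋₂=1):
  k=0: a=5, p=5, q=1
  k=1: a=2, p=11, q=2
  k=2: a=3, p=38, q=7
  k=3: a=4, p=163, q=30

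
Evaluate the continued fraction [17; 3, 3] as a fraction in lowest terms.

Fold from the inside: start with 3/1.
  3 + 1/3 = 10/3
  17 + 3/10 = 173/10

173/10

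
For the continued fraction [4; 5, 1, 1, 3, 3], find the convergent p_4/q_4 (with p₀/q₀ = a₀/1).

163/39

Using pₖ = aₖpₖ₋₁ + pₖ₋₂, qₖ = aₖqₖ₋₁ + qₖ₋₂ (with p₋₁=1, p₋₂=0, q₋₁=0, q₋₂=1):
  k=0: a=4, p=4, q=1
  k=1: a=5, p=21, q=5
  k=2: a=1, p=25, q=6
  k=3: a=1, p=46, q=11
  k=4: a=3, p=163, q=39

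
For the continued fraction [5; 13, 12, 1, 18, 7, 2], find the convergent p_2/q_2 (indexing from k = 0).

797/157

Using pₖ = aₖpₖ₋₁ + pₖ₋₂, qₖ = aₖqₖ₋₁ + qₖ₋₂ (with p₋₁=1, p₋₂=0, q₋₁=0, q₋₂=1):
  k=0: a=5, p=5, q=1
  k=1: a=13, p=66, q=13
  k=2: a=12, p=797, q=157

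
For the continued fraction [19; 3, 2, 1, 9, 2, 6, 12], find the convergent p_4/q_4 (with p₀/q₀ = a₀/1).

Using pₖ = aₖpₖ₋₁ + pₖ₋₂, qₖ = aₖqₖ₋₁ + qₖ₋₂ (with p₋₁=1, p₋₂=0, q₋₁=0, q₋₂=1):
  k=0: a=19, p=19, q=1
  k=1: a=3, p=58, q=3
  k=2: a=2, p=135, q=7
  k=3: a=1, p=193, q=10
  k=4: a=9, p=1872, q=97

1872/97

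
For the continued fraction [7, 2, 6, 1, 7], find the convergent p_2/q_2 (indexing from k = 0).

Using pₖ = aₖpₖ₋₁ + pₖ₋₂, qₖ = aₖqₖ₋₁ + qₖ₋₂ (with p₋₁=1, p₋₂=0, q₋₁=0, q₋₂=1):
  k=0: a=7, p=7, q=1
  k=1: a=2, p=15, q=2
  k=2: a=6, p=97, q=13

97/13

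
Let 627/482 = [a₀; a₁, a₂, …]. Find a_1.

627 = 1·482 + 145   →  a_0 = 1
482 = 3·145 + 47   →  a_1 = 3

3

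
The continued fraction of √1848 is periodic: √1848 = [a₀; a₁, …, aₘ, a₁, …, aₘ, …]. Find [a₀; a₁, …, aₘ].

a₀ = ⌊√1848⌋ = 42.
With m₀=0, d₀=1 and mₖ₊₁ = dₖaₖ − mₖ, dₖ₊₁ = (n − mₖ₊₁²)/dₖ, aₖ₊₁ = ⌊(a₀+mₖ₊₁)/dₖ₊₁⌋:
  k=1: m=42, d=84, a=1
  k=2: m=42, d=1, a=84
d=1 and a=2a₀=84 at k=2, so the next step gives (m, d) = (42, 84) again — its k=1 value — and the period has length 2.

[42; 1, 84]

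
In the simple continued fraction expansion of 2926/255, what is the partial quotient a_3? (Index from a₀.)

3

2926 = 11·255 + 121   →  a_0 = 11
255 = 2·121 + 13   →  a_1 = 2
121 = 9·13 + 4   →  a_2 = 9
13 = 3·4 + 1   →  a_3 = 3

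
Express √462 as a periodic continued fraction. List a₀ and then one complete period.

a₀ = ⌊√462⌋ = 21.
With m₀=0, d₀=1 and mₖ₊₁ = dₖaₖ − mₖ, dₖ₊₁ = (n − mₖ₊₁²)/dₖ, aₖ₊₁ = ⌊(a₀+mₖ₊₁)/dₖ₊₁⌋:
  k=1: m=21, d=21, a=2
  k=2: m=21, d=1, a=42
d=1 and a=2a₀=42 at k=2, so the next step gives (m, d) = (21, 21) again — its k=1 value — and the period has length 2.

[21; 2, 42]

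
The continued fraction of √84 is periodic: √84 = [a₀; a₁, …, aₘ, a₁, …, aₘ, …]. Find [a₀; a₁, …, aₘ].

a₀ = ⌊√84⌋ = 9.
With m₀=0, d₀=1 and mₖ₊₁ = dₖaₖ − mₖ, dₖ₊₁ = (n − mₖ₊₁²)/dₖ, aₖ₊₁ = ⌊(a₀+mₖ₊₁)/dₖ₊₁⌋:
  k=1: m=9, d=3, a=6
  k=2: m=9, d=1, a=18
d=1 and a=2a₀=18 at k=2, so the next step gives (m, d) = (9, 3) again — its k=1 value — and the period has length 2.

[9; 6, 18]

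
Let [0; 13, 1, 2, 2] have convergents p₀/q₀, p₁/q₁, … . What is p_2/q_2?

1/14

Using pₖ = aₖpₖ₋₁ + pₖ₋₂, qₖ = aₖqₖ₋₁ + qₖ₋₂ (with p₋₁=1, p₋₂=0, q₋₁=0, q₋₂=1):
  k=0: a=0, p=0, q=1
  k=1: a=13, p=1, q=13
  k=2: a=1, p=1, q=14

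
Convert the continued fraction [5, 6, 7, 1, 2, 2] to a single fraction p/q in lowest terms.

1709/331

Using pₖ = aₖpₖ₋₁ + pₖ₋₂ and qₖ = aₖqₖ₋₁ + qₖ₋₂:
  k=0: a=5, p=5, q=1
  k=1: a=6, p=31, q=6
  k=2: a=7, p=222, q=43
  k=3: a=1, p=253, q=49
  k=4: a=2, p=728, q=141
  k=5: a=2, p=1709, q=331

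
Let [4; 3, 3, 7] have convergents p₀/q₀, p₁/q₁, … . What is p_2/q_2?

43/10

Using pₖ = aₖpₖ₋₁ + pₖ₋₂, qₖ = aₖqₖ₋₁ + qₖ₋₂ (with p₋₁=1, p₋₂=0, q₋₁=0, q₋₂=1):
  k=0: a=4, p=4, q=1
  k=1: a=3, p=13, q=3
  k=2: a=3, p=43, q=10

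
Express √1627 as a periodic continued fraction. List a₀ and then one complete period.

a₀ = ⌊√1627⌋ = 40.
With m₀=0, d₀=1 and mₖ₊₁ = dₖaₖ − mₖ, dₖ₊₁ = (n − mₖ₊₁²)/dₖ, aₖ₊₁ = ⌊(a₀+mₖ₊₁)/dₖ₊₁⌋:
  k=1: m=40, d=27, a=2
  k=2: m=14, d=53, a=1
  k=3: m=39, d=2, a=39
  k=4: m=39, d=53, a=1
  k=5: m=14, d=27, a=2
  k=6: m=40, d=1, a=80
d=1 and a=2a₀=80 at k=6, so the next step gives (m, d) = (40, 27) again — its k=1 value — and the period has length 6.

[40; 2, 1, 39, 1, 2, 80]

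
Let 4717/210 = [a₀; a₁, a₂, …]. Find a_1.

2

4717 = 22·210 + 97   →  a_0 = 22
210 = 2·97 + 16   →  a_1 = 2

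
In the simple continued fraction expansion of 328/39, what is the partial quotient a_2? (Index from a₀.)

328 = 8·39 + 16   →  a_0 = 8
39 = 2·16 + 7   →  a_1 = 2
16 = 2·7 + 2   →  a_2 = 2

2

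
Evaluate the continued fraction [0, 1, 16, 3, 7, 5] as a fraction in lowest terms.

Fold from the inside: start with 5/1.
  7 + 1/5 = 36/5
  3 + 5/36 = 113/36
  16 + 36/113 = 1844/113
  1 + 113/1844 = 1957/1844
  0 + 1844/1957 = 1844/1957

1844/1957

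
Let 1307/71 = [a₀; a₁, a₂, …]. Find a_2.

2

1307 = 18·71 + 29   →  a_0 = 18
71 = 2·29 + 13   →  a_1 = 2
29 = 2·13 + 3   →  a_2 = 2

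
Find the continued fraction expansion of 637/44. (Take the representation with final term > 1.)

637 = 14*44 + 21
44 = 2*21 + 2
21 = 10*2 + 1
2 = 2*1 + 0  (stop)
So 637/44 = [14; 2, 10, 2].

[14; 2, 10, 2]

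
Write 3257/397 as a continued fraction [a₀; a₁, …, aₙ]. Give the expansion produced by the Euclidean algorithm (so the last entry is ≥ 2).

[8; 4, 1, 9, 8]

3257 = 8·397 + 81
397 = 4·81 + 73
81 = 1·73 + 8
73 = 9·8 + 1
8 = 8·1 + 0  (stop)
So 3257/397 = [8; 4, 1, 9, 8].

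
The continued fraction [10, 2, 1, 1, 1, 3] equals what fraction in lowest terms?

Fold from the inside: start with 3/1.
  1 + 1/3 = 4/3
  1 + 3/4 = 7/4
  1 + 4/7 = 11/7
  2 + 7/11 = 29/11
  10 + 11/29 = 301/29

301/29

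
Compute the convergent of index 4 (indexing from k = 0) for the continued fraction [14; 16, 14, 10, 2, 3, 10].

66894/4757

Using pₖ = aₖpₖ₋₁ + pₖ₋₂, qₖ = aₖqₖ₋₁ + qₖ₋₂ (with p₋₁=1, p₋₂=0, q₋₁=0, q₋₂=1):
  k=0: a=14, p=14, q=1
  k=1: a=16, p=225, q=16
  k=2: a=14, p=3164, q=225
  k=3: a=10, p=31865, q=2266
  k=4: a=2, p=66894, q=4757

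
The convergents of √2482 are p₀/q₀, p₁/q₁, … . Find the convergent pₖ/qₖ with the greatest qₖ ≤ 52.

2491/50

√2482 = [49; 1, 4, 1, 1, 4, 1, 98, …] (period length 7).
Convergents:
  p_0/q_0 = 49/1
  p_1/q_1 = 50/1
  p_2/q_2 = 249/5
  p_3/q_3 = 299/6
  p_4/q_4 = 548/11
  p_5/q_5 = 2491/50
  p_6/q_6 = 3039/61
q_5 = 50 ≤ 52 < 61 = q_6, so the answer is 2491/50.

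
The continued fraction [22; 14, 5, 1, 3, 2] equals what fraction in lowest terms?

16266/737

Using pₖ = aₖpₖ₋₁ + pₖ₋₂ and qₖ = aₖqₖ₋₁ + qₖ₋₂:
  k=0: a=22, p=22, q=1
  k=1: a=14, p=309, q=14
  k=2: a=5, p=1567, q=71
  k=3: a=1, p=1876, q=85
  k=4: a=3, p=7195, q=326
  k=5: a=2, p=16266, q=737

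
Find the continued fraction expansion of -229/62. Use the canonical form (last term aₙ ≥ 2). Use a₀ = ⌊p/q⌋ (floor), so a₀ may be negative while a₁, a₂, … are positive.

-229 = -4·62 + 19
62 = 3·19 + 5
19 = 3·5 + 4
5 = 1·4 + 1
4 = 4·1 + 0  (stop)
So -229/62 = [-4; 3, 3, 1, 4].

[-4; 3, 3, 1, 4]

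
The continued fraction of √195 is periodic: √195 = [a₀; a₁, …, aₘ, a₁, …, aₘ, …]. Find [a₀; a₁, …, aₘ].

[13; 1, 26]

a₀ = ⌊√195⌋ = 13.
With m₀=0, d₀=1 and mₖ₊₁ = dₖaₖ − mₖ, dₖ₊₁ = (n − mₖ₊₁²)/dₖ, aₖ₊₁ = ⌊(a₀+mₖ₊₁)/dₖ₊₁⌋:
  k=1: m=13, d=26, a=1
  k=2: m=13, d=1, a=26
d=1 and a=2a₀=26 at k=2, so the next step gives (m, d) = (13, 26) again — its k=1 value — and the period has length 2.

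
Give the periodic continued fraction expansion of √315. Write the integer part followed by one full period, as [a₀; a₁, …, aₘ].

[17; 1, 2, 1, 34]

a₀ = ⌊√315⌋ = 17.
With m₀=0, d₀=1 and mₖ₊₁ = dₖaₖ − mₖ, dₖ₊₁ = (n − mₖ₊₁²)/dₖ, aₖ₊₁ = ⌊(a₀+mₖ₊₁)/dₖ₊₁⌋:
  k=1: m=17, d=26, a=1
  k=2: m=9, d=9, a=2
  k=3: m=9, d=26, a=1
  k=4: m=17, d=1, a=34
d=1 and a=2a₀=34 at k=4, so the next step gives (m, d) = (17, 26) again — its k=1 value — and the period has length 4.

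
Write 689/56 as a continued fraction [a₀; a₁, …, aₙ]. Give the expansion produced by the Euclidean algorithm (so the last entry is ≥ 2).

689 = 12×56 + 17
56 = 3×17 + 5
17 = 3×5 + 2
5 = 2×2 + 1
2 = 2×1 + 0  (stop)
So 689/56 = [12; 3, 3, 2, 2].

[12; 3, 3, 2, 2]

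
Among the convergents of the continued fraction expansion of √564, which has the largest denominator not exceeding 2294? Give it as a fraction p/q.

18049/760

√564 = [23; 1, 2, 1, 46, …] (period length 4).
Convergents:
  p_0/q_0 = 23/1
  p_1/q_1 = 24/1
  p_2/q_2 = 71/3
  p_3/q_3 = 95/4
  p_4/q_4 = 4441/187
  p_5/q_5 = 4536/191
  p_6/q_6 = 13513/569
  p_7/q_7 = 18049/760
  p_8/q_8 = 843767/35529
q_7 = 760 ≤ 2294 < 35529 = q_8, so the answer is 18049/760.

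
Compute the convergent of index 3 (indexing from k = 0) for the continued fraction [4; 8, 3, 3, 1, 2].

Using pₖ = aₖpₖ₋₁ + pₖ₋₂, qₖ = aₖqₖ₋₁ + qₖ₋₂ (with p₋₁=1, p₋₂=0, q₋₁=0, q₋₂=1):
  k=0: a=4, p=4, q=1
  k=1: a=8, p=33, q=8
  k=2: a=3, p=103, q=25
  k=3: a=3, p=342, q=83

342/83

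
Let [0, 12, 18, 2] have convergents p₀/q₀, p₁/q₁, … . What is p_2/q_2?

Using pₖ = aₖpₖ₋₁ + pₖ₋₂, qₖ = aₖqₖ₋₁ + qₖ₋₂ (with p₋₁=1, p₋₂=0, q₋₁=0, q₋₂=1):
  k=0: a=0, p=0, q=1
  k=1: a=12, p=1, q=12
  k=2: a=18, p=18, q=217

18/217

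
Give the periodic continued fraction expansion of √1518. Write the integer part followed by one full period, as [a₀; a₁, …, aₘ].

a₀ = ⌊√1518⌋ = 38.
With m₀=0, d₀=1 and mₖ₊₁ = dₖaₖ − mₖ, dₖ₊₁ = (n − mₖ₊₁²)/dₖ, aₖ₊₁ = ⌊(a₀+mₖ₊₁)/dₖ₊₁⌋:
  k=1: m=38, d=74, a=1
  k=2: m=36, d=3, a=24
  k=3: m=36, d=74, a=1
  k=4: m=38, d=1, a=76
d=1 and a=2a₀=76 at k=4, so the next step gives (m, d) = (38, 74) again — its k=1 value — and the period has length 4.

[38; 1, 24, 1, 76]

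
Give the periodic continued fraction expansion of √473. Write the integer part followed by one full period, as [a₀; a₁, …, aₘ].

[21; 1, 2, 1, 42]

a₀ = ⌊√473⌋ = 21.
With m₀=0, d₀=1 and mₖ₊₁ = dₖaₖ − mₖ, dₖ₊₁ = (n − mₖ₊₁²)/dₖ, aₖ₊₁ = ⌊(a₀+mₖ₊₁)/dₖ₊₁⌋:
  k=1: m=21, d=32, a=1
  k=2: m=11, d=11, a=2
  k=3: m=11, d=32, a=1
  k=4: m=21, d=1, a=42
d=1 and a=2a₀=42 at k=4, so the next step gives (m, d) = (21, 32) again — its k=1 value — and the period has length 4.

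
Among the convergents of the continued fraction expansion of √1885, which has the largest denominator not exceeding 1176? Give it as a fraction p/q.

45023/1037

√1885 = [43; 2, 2, 2, 86, …] (period length 4).
Convergents:
  p_0/q_0 = 43/1
  p_1/q_1 = 87/2
  p_2/q_2 = 217/5
  p_3/q_3 = 521/12
  p_4/q_4 = 45023/1037
  p_5/q_5 = 90567/2086
q_4 = 1037 ≤ 1176 < 2086 = q_5, so the answer is 45023/1037.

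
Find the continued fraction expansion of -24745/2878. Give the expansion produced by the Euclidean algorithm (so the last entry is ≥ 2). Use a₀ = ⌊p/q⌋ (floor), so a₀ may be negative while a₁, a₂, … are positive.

-24745 = -9×2878 + 1157
2878 = 2×1157 + 564
1157 = 2×564 + 29
564 = 19×29 + 13
29 = 2×13 + 3
13 = 4×3 + 1
3 = 3×1 + 0  (stop)
So -24745/2878 = [-9; 2, 2, 19, 2, 4, 3].

[-9; 2, 2, 19, 2, 4, 3]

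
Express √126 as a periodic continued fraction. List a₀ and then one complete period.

[11; 4, 2, 4, 22]

a₀ = ⌊√126⌋ = 11.
With m₀=0, d₀=1 and mₖ₊₁ = dₖaₖ − mₖ, dₖ₊₁ = (n − mₖ₊₁²)/dₖ, aₖ₊₁ = ⌊(a₀+mₖ₊₁)/dₖ₊₁⌋:
  k=1: m=11, d=5, a=4
  k=2: m=9, d=9, a=2
  k=3: m=9, d=5, a=4
  k=4: m=11, d=1, a=22
d=1 and a=2a₀=22 at k=4, so the next step gives (m, d) = (11, 5) again — its k=1 value — and the period has length 4.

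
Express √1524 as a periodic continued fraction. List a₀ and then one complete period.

a₀ = ⌊√1524⌋ = 39.
With m₀=0, d₀=1 and mₖ₊₁ = dₖaₖ − mₖ, dₖ₊₁ = (n − mₖ₊₁²)/dₖ, aₖ₊₁ = ⌊(a₀+mₖ₊₁)/dₖ₊₁⌋:
  k=1: m=39, d=3, a=26
  k=2: m=39, d=1, a=78
d=1 and a=2a₀=78 at k=2, so the next step gives (m, d) = (39, 3) again — its k=1 value — and the period has length 2.

[39; 26, 78]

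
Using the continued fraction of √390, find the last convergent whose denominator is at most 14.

79/4

√390 = [19; 1, 2, 1, 38, …] (period length 4).
Convergents:
  p_0/q_0 = 19/1
  p_1/q_1 = 20/1
  p_2/q_2 = 59/3
  p_3/q_3 = 79/4
  p_4/q_4 = 3061/155
q_3 = 4 ≤ 14 < 155 = q_4, so the answer is 79/4.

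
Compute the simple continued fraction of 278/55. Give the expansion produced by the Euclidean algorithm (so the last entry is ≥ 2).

278 = 5·55 + 3
55 = 18·3 + 1
3 = 3·1 + 0  (stop)
So 278/55 = [5; 18, 3].

[5; 18, 3]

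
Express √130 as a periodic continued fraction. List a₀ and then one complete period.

[11; 2, 2, 22]

a₀ = ⌊√130⌋ = 11.
With m₀=0, d₀=1 and mₖ₊₁ = dₖaₖ − mₖ, dₖ₊₁ = (n − mₖ₊₁²)/dₖ, aₖ₊₁ = ⌊(a₀+mₖ₊₁)/dₖ₊₁⌋:
  k=1: m=11, d=9, a=2
  k=2: m=7, d=9, a=2
  k=3: m=11, d=1, a=22
d=1 and a=2a₀=22 at k=3, so the next step gives (m, d) = (11, 9) again — its k=1 value — and the period has length 3.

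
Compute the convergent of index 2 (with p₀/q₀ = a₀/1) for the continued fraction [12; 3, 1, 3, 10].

49/4

Using pₖ = aₖpₖ₋₁ + pₖ₋₂, qₖ = aₖqₖ₋₁ + qₖ₋₂ (with p₋₁=1, p₋₂=0, q₋₁=0, q₋₂=1):
  k=0: a=12, p=12, q=1
  k=1: a=3, p=37, q=3
  k=2: a=1, p=49, q=4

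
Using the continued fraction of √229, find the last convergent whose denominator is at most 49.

227/15

√229 = [15; 7, 1, 1, 7, 30, …] (period length 5).
Convergents:
  p_0/q_0 = 15/1
  p_1/q_1 = 106/7
  p_2/q_2 = 121/8
  p_3/q_3 = 227/15
  p_4/q_4 = 1710/113
q_3 = 15 ≤ 49 < 113 = q_4, so the answer is 227/15.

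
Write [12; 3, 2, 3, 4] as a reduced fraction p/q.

1266/103

Fold from the inside: start with 4/1.
  3 + 1/4 = 13/4
  2 + 4/13 = 30/13
  3 + 13/30 = 103/30
  12 + 30/103 = 1266/103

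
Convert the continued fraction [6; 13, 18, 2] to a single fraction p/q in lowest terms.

2935/483

Using pₖ = aₖpₖ₋₁ + pₖ₋₂ and qₖ = aₖqₖ₋₁ + qₖ₋₂:
  k=0: a=6, p=6, q=1
  k=1: a=13, p=79, q=13
  k=2: a=18, p=1428, q=235
  k=3: a=2, p=2935, q=483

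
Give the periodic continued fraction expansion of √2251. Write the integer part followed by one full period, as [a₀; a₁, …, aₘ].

a₀ = ⌊√2251⌋ = 47.
With m₀=0, d₀=1 and mₖ₊₁ = dₖaₖ − mₖ, dₖ₊₁ = (n − mₖ₊₁²)/dₖ, aₖ₊₁ = ⌊(a₀+mₖ₊₁)/dₖ₊₁⌋:
  k=1: m=47, d=42, a=2
  k=2: m=37, d=21, a=4
  k=3: m=47, d=2, a=47
  k=4: m=47, d=21, a=4
  k=5: m=37, d=42, a=2
  k=6: m=47, d=1, a=94
d=1 and a=2a₀=94 at k=6, so the next step gives (m, d) = (47, 42) again — its k=1 value — and the period has length 6.

[47; 2, 4, 47, 4, 2, 94]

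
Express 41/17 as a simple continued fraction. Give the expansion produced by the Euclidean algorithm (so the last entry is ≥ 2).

41 = 2·17 + 7
17 = 2·7 + 3
7 = 2·3 + 1
3 = 3·1 + 0  (stop)
So 41/17 = [2; 2, 2, 3].

[2; 2, 2, 3]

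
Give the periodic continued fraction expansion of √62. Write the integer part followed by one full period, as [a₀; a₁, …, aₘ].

a₀ = ⌊√62⌋ = 7.
With m₀=0, d₀=1 and mₖ₊₁ = dₖaₖ − mₖ, dₖ₊₁ = (n − mₖ₊₁²)/dₖ, aₖ₊₁ = ⌊(a₀+mₖ₊₁)/dₖ₊₁⌋:
  k=1: m=7, d=13, a=1
  k=2: m=6, d=2, a=6
  k=3: m=6, d=13, a=1
  k=4: m=7, d=1, a=14
d=1 and a=2a₀=14 at k=4, so the next step gives (m, d) = (7, 13) again — its k=1 value — and the period has length 4.

[7; 1, 6, 1, 14]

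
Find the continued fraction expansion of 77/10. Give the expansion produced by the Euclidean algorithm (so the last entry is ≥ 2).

77 = 7×10 + 7
10 = 1×7 + 3
7 = 2×3 + 1
3 = 3×1 + 0  (stop)
So 77/10 = [7; 1, 2, 3].

[7; 1, 2, 3]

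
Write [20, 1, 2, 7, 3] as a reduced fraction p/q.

1427/69

Fold from the inside: start with 3/1.
  7 + 1/3 = 22/3
  2 + 3/22 = 47/22
  1 + 22/47 = 69/47
  20 + 47/69 = 1427/69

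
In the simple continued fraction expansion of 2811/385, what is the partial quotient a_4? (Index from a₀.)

2811 = 7·385 + 116   →  a_0 = 7
385 = 3·116 + 37   →  a_1 = 3
116 = 3·37 + 5   →  a_2 = 3
37 = 7·5 + 2   →  a_3 = 7
5 = 2·2 + 1   →  a_4 = 2

2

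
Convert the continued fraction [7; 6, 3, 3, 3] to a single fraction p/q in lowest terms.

Using pₖ = aₖpₖ₋₁ + pₖ₋₂ and qₖ = aₖqₖ₋₁ + qₖ₋₂:
  k=0: a=7, p=7, q=1
  k=1: a=6, p=43, q=6
  k=2: a=3, p=136, q=19
  k=3: a=3, p=451, q=63
  k=4: a=3, p=1489, q=208

1489/208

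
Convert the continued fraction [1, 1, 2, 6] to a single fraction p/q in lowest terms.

Fold from the inside: start with 6/1.
  2 + 1/6 = 13/6
  1 + 6/13 = 19/13
  1 + 13/19 = 32/19

32/19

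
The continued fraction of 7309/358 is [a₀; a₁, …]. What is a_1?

2

7309 = 20·358 + 149   →  a_0 = 20
358 = 2·149 + 60   →  a_1 = 2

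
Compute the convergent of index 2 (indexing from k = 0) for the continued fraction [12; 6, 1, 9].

Using pₖ = aₖpₖ₋₁ + pₖ₋₂, qₖ = aₖqₖ₋₁ + qₖ₋₂ (with p₋₁=1, p₋₂=0, q₋₁=0, q₋₂=1):
  k=0: a=12, p=12, q=1
  k=1: a=6, p=73, q=6
  k=2: a=1, p=85, q=7

85/7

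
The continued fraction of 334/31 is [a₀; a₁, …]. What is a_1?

334 = 10·31 + 24   →  a_0 = 10
31 = 1·24 + 7   →  a_1 = 1

1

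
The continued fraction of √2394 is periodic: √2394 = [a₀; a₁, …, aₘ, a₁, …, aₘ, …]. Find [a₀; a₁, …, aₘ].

a₀ = ⌊√2394⌋ = 48.

[48; 1, 12, 1, 96]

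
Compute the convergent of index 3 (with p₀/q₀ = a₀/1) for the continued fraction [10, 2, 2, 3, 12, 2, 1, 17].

Using pₖ = aₖpₖ₋₁ + pₖ₋₂, qₖ = aₖqₖ₋₁ + qₖ₋₂ (with p₋₁=1, p₋₂=0, q₋₁=0, q₋₂=1):
  k=0: a=10, p=10, q=1
  k=1: a=2, p=21, q=2
  k=2: a=2, p=52, q=5
  k=3: a=3, p=177, q=17

177/17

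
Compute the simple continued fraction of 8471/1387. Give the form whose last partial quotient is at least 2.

[6; 9, 3, 4, 5, 2]

8471 = 6·1387 + 149
1387 = 9·149 + 46
149 = 3·46 + 11
46 = 4·11 + 2
11 = 5·2 + 1
2 = 2·1 + 0  (stop)
So 8471/1387 = [6; 9, 3, 4, 5, 2].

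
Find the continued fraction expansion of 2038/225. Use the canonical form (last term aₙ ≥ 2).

[9; 17, 3, 4]

2038 = 9·225 + 13
225 = 17·13 + 4
13 = 3·4 + 1
4 = 4·1 + 0  (stop)
So 2038/225 = [9; 17, 3, 4].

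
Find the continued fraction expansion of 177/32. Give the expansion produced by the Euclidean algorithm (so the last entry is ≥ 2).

177 = 5*32 + 17
32 = 1*17 + 15
17 = 1*15 + 2
15 = 7*2 + 1
2 = 2*1 + 0  (stop)
So 177/32 = [5; 1, 1, 7, 2].

[5; 1, 1, 7, 2]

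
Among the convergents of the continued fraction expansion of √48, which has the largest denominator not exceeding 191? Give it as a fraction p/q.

√48 = [6; 1, 12, …] (period length 2).
Convergents:
  p_0/q_0 = 6/1
  p_1/q_1 = 7/1
  p_2/q_2 = 90/13
  p_3/q_3 = 97/14
  p_4/q_4 = 1254/181
  p_5/q_5 = 1351/195
q_4 = 181 ≤ 191 < 195 = q_5, so the answer is 1254/181.

1254/181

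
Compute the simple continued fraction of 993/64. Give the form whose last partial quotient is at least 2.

[15; 1, 1, 15, 2]

993 = 15×64 + 33
64 = 1×33 + 31
33 = 1×31 + 2
31 = 15×2 + 1
2 = 2×1 + 0  (stop)
So 993/64 = [15; 1, 1, 15, 2].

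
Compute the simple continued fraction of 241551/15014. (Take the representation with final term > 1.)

[16; 11, 3, 5, 2, 18, 2]

241551 = 16·15014 + 1327
15014 = 11·1327 + 417
1327 = 3·417 + 76
417 = 5·76 + 37
76 = 2·37 + 2
37 = 18·2 + 1
2 = 2·1 + 0  (stop)
So 241551/15014 = [16; 11, 3, 5, 2, 18, 2].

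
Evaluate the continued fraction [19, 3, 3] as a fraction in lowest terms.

Fold from the inside: start with 3/1.
  3 + 1/3 = 10/3
  19 + 3/10 = 193/10

193/10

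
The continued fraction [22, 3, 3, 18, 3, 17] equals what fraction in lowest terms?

Fold from the inside: start with 17/1.
  3 + 1/17 = 52/17
  18 + 17/52 = 953/52
  3 + 52/953 = 2911/953
  3 + 953/2911 = 9686/2911
  22 + 2911/9686 = 216003/9686

216003/9686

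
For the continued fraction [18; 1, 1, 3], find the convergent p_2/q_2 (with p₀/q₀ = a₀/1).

37/2

Using pₖ = aₖpₖ₋₁ + pₖ₋₂, qₖ = aₖqₖ₋₁ + qₖ₋₂ (with p₋₁=1, p₋₂=0, q₋₁=0, q₋₂=1):
  k=0: a=18, p=18, q=1
  k=1: a=1, p=19, q=1
  k=2: a=1, p=37, q=2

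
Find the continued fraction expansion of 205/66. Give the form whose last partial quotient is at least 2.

205 = 3×66 + 7
66 = 9×7 + 3
7 = 2×3 + 1
3 = 3×1 + 0  (stop)
So 205/66 = [3; 9, 2, 3].

[3; 9, 2, 3]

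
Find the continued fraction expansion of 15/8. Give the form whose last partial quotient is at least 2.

[1; 1, 7]

15 = 1*8 + 7
8 = 1*7 + 1
7 = 7*1 + 0  (stop)
So 15/8 = [1; 1, 7].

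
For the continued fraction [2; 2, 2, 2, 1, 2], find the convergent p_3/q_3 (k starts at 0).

Using pₖ = aₖpₖ₋₁ + pₖ₋₂, qₖ = aₖqₖ₋₁ + qₖ₋₂ (with p₋₁=1, p₋₂=0, q₋₁=0, q₋₂=1):
  k=0: a=2, p=2, q=1
  k=1: a=2, p=5, q=2
  k=2: a=2, p=12, q=5
  k=3: a=2, p=29, q=12

29/12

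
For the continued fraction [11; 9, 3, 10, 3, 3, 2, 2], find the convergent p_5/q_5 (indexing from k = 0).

33033/2974

Using pₖ = aₖpₖ₋₁ + pₖ₋₂, qₖ = aₖqₖ₋₁ + qₖ₋₂ (with p₋₁=1, p₋₂=0, q₋₁=0, q₋₂=1):
  k=0: a=11, p=11, q=1
  k=1: a=9, p=100, q=9
  k=2: a=3, p=311, q=28
  k=3: a=10, p=3210, q=289
  k=4: a=3, p=9941, q=895
  k=5: a=3, p=33033, q=2974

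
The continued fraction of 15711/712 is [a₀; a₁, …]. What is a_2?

15711 = 22·712 + 47   →  a_0 = 22
712 = 15·47 + 7   →  a_1 = 15
47 = 6·7 + 5   →  a_2 = 6

6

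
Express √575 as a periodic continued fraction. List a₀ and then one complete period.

a₀ = ⌊√575⌋ = 23.

[23; 1, 46]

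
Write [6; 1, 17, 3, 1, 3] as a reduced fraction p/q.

Using pₖ = aₖpₖ₋₁ + pₖ₋₂ and qₖ = aₖqₖ₋₁ + qₖ₋₂:
  k=0: a=6, p=6, q=1
  k=1: a=1, p=7, q=1
  k=2: a=17, p=125, q=18
  k=3: a=3, p=382, q=55
  k=4: a=1, p=507, q=73
  k=5: a=3, p=1903, q=274

1903/274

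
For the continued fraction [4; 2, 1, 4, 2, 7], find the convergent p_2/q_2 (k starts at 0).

13/3

Using pₖ = aₖpₖ₋₁ + pₖ₋₂, qₖ = aₖqₖ₋₁ + qₖ₋₂ (with p₋₁=1, p₋₂=0, q₋₁=0, q₋₂=1):
  k=0: a=4, p=4, q=1
  k=1: a=2, p=9, q=2
  k=2: a=1, p=13, q=3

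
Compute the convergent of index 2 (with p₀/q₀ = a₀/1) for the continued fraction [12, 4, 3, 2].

Using pₖ = aₖpₖ₋₁ + pₖ₋₂, qₖ = aₖqₖ₋₁ + qₖ₋₂ (with p₋₁=1, p₋₂=0, q₋₁=0, q₋₂=1):
  k=0: a=12, p=12, q=1
  k=1: a=4, p=49, q=4
  k=2: a=3, p=159, q=13

159/13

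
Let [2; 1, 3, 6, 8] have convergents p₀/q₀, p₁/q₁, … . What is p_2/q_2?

11/4

Using pₖ = aₖpₖ₋₁ + pₖ₋₂, qₖ = aₖqₖ₋₁ + qₖ₋₂ (with p₋₁=1, p₋₂=0, q₋₁=0, q₋₂=1):
  k=0: a=2, p=2, q=1
  k=1: a=1, p=3, q=1
  k=2: a=3, p=11, q=4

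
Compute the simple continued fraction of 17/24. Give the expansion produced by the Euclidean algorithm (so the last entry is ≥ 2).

17 = 0·24 + 17
24 = 1·17 + 7
17 = 2·7 + 3
7 = 2·3 + 1
3 = 3·1 + 0  (stop)
So 17/24 = [0; 1, 2, 2, 3].

[0; 1, 2, 2, 3]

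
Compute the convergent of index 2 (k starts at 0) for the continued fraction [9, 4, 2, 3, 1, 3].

Using pₖ = aₖpₖ₋₁ + pₖ₋₂, qₖ = aₖqₖ₋₁ + qₖ₋₂ (with p₋₁=1, p₋₂=0, q₋₁=0, q₋₂=1):
  k=0: a=9, p=9, q=1
  k=1: a=4, p=37, q=4
  k=2: a=2, p=83, q=9

83/9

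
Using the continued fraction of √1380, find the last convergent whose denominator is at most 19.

260/7

√1380 = [37; 6, 1, 2, 1, 6, 74, …] (period length 6).
Convergents:
  p_0/q_0 = 37/1
  p_1/q_1 = 223/6
  p_2/q_2 = 260/7
  p_3/q_3 = 743/20
q_2 = 7 ≤ 19 < 20 = q_3, so the answer is 260/7.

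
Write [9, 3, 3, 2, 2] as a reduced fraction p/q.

Using pₖ = aₖpₖ₋₁ + pₖ₋₂ and qₖ = aₖqₖ₋₁ + qₖ₋₂:
  k=0: a=9, p=9, q=1
  k=1: a=3, p=28, q=3
  k=2: a=3, p=93, q=10
  k=3: a=2, p=214, q=23
  k=4: a=2, p=521, q=56

521/56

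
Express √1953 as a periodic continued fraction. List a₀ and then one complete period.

a₀ = ⌊√1953⌋ = 44.
With m₀=0, d₀=1 and mₖ₊₁ = dₖaₖ − mₖ, dₖ₊₁ = (n − mₖ₊₁²)/dₖ, aₖ₊₁ = ⌊(a₀+mₖ₊₁)/dₖ₊₁⌋:
  k=1: m=44, d=17, a=5
  k=2: m=41, d=16, a=5
  k=3: m=39, d=27, a=3
  k=4: m=42, d=7, a=12
  k=5: m=42, d=27, a=3
  k=6: m=39, d=16, a=5
  k=7: m=41, d=17, a=5
  k=8: m=44, d=1, a=88
d=1 and a=2a₀=88 at k=8, so the next step gives (m, d) = (44, 17) again — its k=1 value — and the period has length 8.

[44; 5, 5, 3, 12, 3, 5, 5, 88]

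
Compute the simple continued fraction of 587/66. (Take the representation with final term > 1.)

587 = 8×66 + 59
66 = 1×59 + 7
59 = 8×7 + 3
7 = 2×3 + 1
3 = 3×1 + 0  (stop)
So 587/66 = [8; 1, 8, 2, 3].

[8; 1, 8, 2, 3]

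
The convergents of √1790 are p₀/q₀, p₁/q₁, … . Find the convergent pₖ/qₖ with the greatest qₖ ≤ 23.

√1790 = [42; 3, 4, 8, 4, 3, 84, …] (period length 6).
Convergents:
  p_0/q_0 = 42/1
  p_1/q_1 = 127/3
  p_2/q_2 = 550/13
  p_3/q_3 = 4527/107
q_2 = 13 ≤ 23 < 107 = q_3, so the answer is 550/13.

550/13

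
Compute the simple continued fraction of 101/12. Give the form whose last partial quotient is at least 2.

[8; 2, 2, 2]

101 = 8*12 + 5
12 = 2*5 + 2
5 = 2*2 + 1
2 = 2*1 + 0  (stop)
So 101/12 = [8; 2, 2, 2].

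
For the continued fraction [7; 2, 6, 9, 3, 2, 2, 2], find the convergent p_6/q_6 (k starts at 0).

Using pₖ = aₖpₖ₋₁ + pₖ₋₂, qₖ = aₖqₖ₋₁ + qₖ₋₂ (with p₋₁=1, p₋₂=0, q₋₁=0, q₋₂=1):
  k=0: a=7, p=7, q=1
  k=1: a=2, p=15, q=2
  k=2: a=6, p=97, q=13
  k=3: a=9, p=888, q=119
  k=4: a=3, p=2761, q=370
  k=5: a=2, p=6410, q=859
  k=6: a=2, p=15581, q=2088

15581/2088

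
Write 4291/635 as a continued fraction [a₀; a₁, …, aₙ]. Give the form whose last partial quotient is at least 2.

4291 = 6·635 + 481
635 = 1·481 + 154
481 = 3·154 + 19
154 = 8·19 + 2
19 = 9·2 + 1
2 = 2·1 + 0  (stop)
So 4291/635 = [6; 1, 3, 8, 9, 2].

[6; 1, 3, 8, 9, 2]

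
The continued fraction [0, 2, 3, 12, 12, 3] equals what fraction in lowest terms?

1378/3203

Using pₖ = aₖpₖ₋₁ + pₖ₋₂ and qₖ = aₖqₖ₋₁ + qₖ₋₂:
  k=0: a=0, p=0, q=1
  k=1: a=2, p=1, q=2
  k=2: a=3, p=3, q=7
  k=3: a=12, p=37, q=86
  k=4: a=12, p=447, q=1039
  k=5: a=3, p=1378, q=3203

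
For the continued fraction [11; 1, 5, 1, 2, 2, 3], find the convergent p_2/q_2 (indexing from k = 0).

71/6

Using pₖ = aₖpₖ₋₁ + pₖ₋₂, qₖ = aₖqₖ₋₁ + qₖ₋₂ (with p₋₁=1, p₋₂=0, q₋₁=0, q₋₂=1):
  k=0: a=11, p=11, q=1
  k=1: a=1, p=12, q=1
  k=2: a=5, p=71, q=6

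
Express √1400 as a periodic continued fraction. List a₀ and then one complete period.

a₀ = ⌊√1400⌋ = 37.
With m₀=0, d₀=1 and mₖ₊₁ = dₖaₖ − mₖ, dₖ₊₁ = (n − mₖ₊₁²)/dₖ, aₖ₊₁ = ⌊(a₀+mₖ₊₁)/dₖ₊₁⌋:
  k=1: m=37, d=31, a=2
  k=2: m=25, d=25, a=2
  k=3: m=25, d=31, a=2
  k=4: m=37, d=1, a=74
d=1 and a=2a₀=74 at k=4, so the next step gives (m, d) = (37, 31) again — its k=1 value — and the period has length 4.

[37; 2, 2, 2, 74]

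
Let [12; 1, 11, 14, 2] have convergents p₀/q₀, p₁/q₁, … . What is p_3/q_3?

2183/169

Using pₖ = aₖpₖ₋₁ + pₖ₋₂, qₖ = aₖqₖ₋₁ + qₖ₋₂ (with p₋₁=1, p₋₂=0, q₋₁=0, q₋₂=1):
  k=0: a=12, p=12, q=1
  k=1: a=1, p=13, q=1
  k=2: a=11, p=155, q=12
  k=3: a=14, p=2183, q=169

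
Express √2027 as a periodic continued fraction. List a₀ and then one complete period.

a₀ = ⌊√2027⌋ = 45.
With m₀=0, d₀=1 and mₖ₊₁ = dₖaₖ − mₖ, dₖ₊₁ = (n − mₖ₊₁²)/dₖ, aₖ₊₁ = ⌊(a₀+mₖ₊₁)/dₖ₊₁⌋:
  k=1: m=45, d=2, a=45
  k=2: m=45, d=1, a=90
d=1 and a=2a₀=90 at k=2, so the next step gives (m, d) = (45, 2) again — its k=1 value — and the period has length 2.

[45; 45, 90]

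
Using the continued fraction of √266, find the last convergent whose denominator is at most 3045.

22132/1357

√266 = [16; 3, 4, 3, 32, …] (period length 4).
Convergents:
  p_0/q_0 = 16/1
  p_1/q_1 = 49/3
  p_2/q_2 = 212/13
  p_3/q_3 = 685/42
  p_4/q_4 = 22132/1357
  p_5/q_5 = 67081/4113
q_4 = 1357 ≤ 3045 < 4113 = q_5, so the answer is 22132/1357.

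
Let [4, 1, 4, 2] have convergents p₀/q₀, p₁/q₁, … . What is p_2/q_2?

24/5

Using pₖ = aₖpₖ₋₁ + pₖ₋₂, qₖ = aₖqₖ₋₁ + qₖ₋₂ (with p₋₁=1, p₋₂=0, q₋₁=0, q₋₂=1):
  k=0: a=4, p=4, q=1
  k=1: a=1, p=5, q=1
  k=2: a=4, p=24, q=5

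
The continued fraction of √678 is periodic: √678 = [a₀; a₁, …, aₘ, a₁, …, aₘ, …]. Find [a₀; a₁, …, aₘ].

[26; 26, 52]

a₀ = ⌊√678⌋ = 26.
With m₀=0, d₀=1 and mₖ₊₁ = dₖaₖ − mₖ, dₖ₊₁ = (n − mₖ₊₁²)/dₖ, aₖ₊₁ = ⌊(a₀+mₖ₊₁)/dₖ₊₁⌋:
  k=1: m=26, d=2, a=26
  k=2: m=26, d=1, a=52
d=1 and a=2a₀=52 at k=2, so the next step gives (m, d) = (26, 2) again — its k=1 value — and the period has length 2.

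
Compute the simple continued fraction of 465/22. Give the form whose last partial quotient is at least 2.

465 = 21×22 + 3
22 = 7×3 + 1
3 = 3×1 + 0  (stop)
So 465/22 = [21; 7, 3].

[21; 7, 3]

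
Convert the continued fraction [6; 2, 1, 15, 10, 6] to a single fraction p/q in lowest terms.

18292/2885

Fold from the inside: start with 6/1.
  10 + 1/6 = 61/6
  15 + 6/61 = 921/61
  1 + 61/921 = 982/921
  2 + 921/982 = 2885/982
  6 + 982/2885 = 18292/2885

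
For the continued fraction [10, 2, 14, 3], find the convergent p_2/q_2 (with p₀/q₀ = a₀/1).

Using pₖ = aₖpₖ₋₁ + pₖ₋₂, qₖ = aₖqₖ₋₁ + qₖ₋₂ (with p₋₁=1, p₋₂=0, q₋₁=0, q₋₂=1):
  k=0: a=10, p=10, q=1
  k=1: a=2, p=21, q=2
  k=2: a=14, p=304, q=29

304/29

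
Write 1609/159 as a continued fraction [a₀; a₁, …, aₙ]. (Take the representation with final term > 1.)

1609 = 10·159 + 19
159 = 8·19 + 7
19 = 2·7 + 5
7 = 1·5 + 2
5 = 2·2 + 1
2 = 2·1 + 0  (stop)
So 1609/159 = [10; 8, 2, 1, 2, 2].

[10; 8, 2, 1, 2, 2]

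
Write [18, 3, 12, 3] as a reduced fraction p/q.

2089/114

Fold from the inside: start with 3/1.
  12 + 1/3 = 37/3
  3 + 3/37 = 114/37
  18 + 37/114 = 2089/114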